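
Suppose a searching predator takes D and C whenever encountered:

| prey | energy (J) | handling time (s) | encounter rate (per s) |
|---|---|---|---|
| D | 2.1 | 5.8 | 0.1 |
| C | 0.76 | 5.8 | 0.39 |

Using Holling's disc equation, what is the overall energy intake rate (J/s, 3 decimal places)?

0.132 J/s

Energy encountered per unit search time: 0.1×2.1 + 0.39×0.76 = 0.5064 J/s.
Handling time per unit search time: 0.1×5.8 + 0.39×5.8 = 2.842.
Rate = 0.5064/(1 + 2.842) = 0.1318 J/s.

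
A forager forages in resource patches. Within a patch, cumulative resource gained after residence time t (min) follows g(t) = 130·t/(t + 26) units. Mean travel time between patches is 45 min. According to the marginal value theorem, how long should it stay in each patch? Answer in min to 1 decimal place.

Optimal t* satisfies g'(t*) = g(t*)/(T + t*).
g'(t) = 130·26/(t + 26)². Setting 130·26/(t+26)² = 130t/[(t+26)(45+t)] gives 26(45+t) = t(t+26), so t² = 26×45 = 1170.
t* = √1170 = 34.21 min.

34.2 min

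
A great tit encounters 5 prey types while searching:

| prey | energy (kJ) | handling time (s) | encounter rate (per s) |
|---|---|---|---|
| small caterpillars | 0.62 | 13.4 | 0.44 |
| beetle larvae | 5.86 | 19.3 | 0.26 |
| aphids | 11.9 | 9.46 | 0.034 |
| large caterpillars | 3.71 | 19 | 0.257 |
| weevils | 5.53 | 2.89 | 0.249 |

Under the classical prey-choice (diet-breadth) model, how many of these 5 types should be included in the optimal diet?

E/h in descending order: weevils 1.91, aphids 1.26, beetle larvae 0.304, large caterpillars 0.195, small caterpillars 0.0463 kJ/s. The optimal diet is the largest prefix of this list for which every included type satisfies E_i/h_i > R on the types above it.
Rate on top 1: 0.8007. aphids: 1.26 > 0.8007 → include.
Rate on top 2: 0.8728. beetle larvae: 0.304 < 0.8728 → exclude; stop.
Optimal diet: weevils, aphids — 2 of 5 types.

2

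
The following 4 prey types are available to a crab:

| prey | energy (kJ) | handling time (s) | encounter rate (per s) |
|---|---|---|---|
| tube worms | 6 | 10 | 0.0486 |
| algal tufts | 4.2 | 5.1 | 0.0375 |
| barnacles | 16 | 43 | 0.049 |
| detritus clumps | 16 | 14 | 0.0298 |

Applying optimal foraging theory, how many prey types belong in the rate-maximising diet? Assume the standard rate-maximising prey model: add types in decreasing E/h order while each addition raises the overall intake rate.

3

Profitabilities (E/h, kJ/s): detritus clumps 1.14, algal tufts 0.824, tube worms 0.6, barnacles 0.372. Add prey in this order while the next type's profitability exceeds the intake rate on those already taken.
Rate on top 1: 0.3364. algal tufts: 0.824 > 0.3364 → include.
Rate on top 2: 0.3944. tube worms: 0.6 > 0.3944 → include.
Rate on top 3: 0.4421. barnacles: 0.372 < 0.4421 → exclude; stop.
Optimal diet: detritus clumps, algal tufts, tube worms — 3 of 4 types.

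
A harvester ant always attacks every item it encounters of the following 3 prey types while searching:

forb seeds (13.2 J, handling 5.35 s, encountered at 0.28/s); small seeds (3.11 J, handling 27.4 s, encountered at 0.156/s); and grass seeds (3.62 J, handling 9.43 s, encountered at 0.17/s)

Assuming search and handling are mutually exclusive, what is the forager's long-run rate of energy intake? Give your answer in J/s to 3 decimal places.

0.573 J/s

R = Σλ_iE_i / (1 + Σλ_ih_i)
Numerator: 0.28×13.2 + 0.156×3.11 + 0.17×3.62 = 4.797
Denominator: 1 + 0.28×5.35 + 0.156×27.4 + 0.17×9.43 = 8.375
R = 4.797/8.375 = 0.5727 J/s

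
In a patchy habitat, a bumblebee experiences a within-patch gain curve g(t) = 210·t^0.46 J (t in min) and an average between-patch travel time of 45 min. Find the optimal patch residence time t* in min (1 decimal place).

Maximise g(t)/(T+t): set derivative to zero → g'(t)(T+t) = g(t).
g'(t) = 0.46·210·t^-0.54. Setting 0.46·210·t^-0.54 = 210·t^0.46/(45+t) gives 0.46(45+t) = t, so 0.54·t = 0.46×45.
t* = 0.46×45/0.54 = 38.33 min.

38.3 min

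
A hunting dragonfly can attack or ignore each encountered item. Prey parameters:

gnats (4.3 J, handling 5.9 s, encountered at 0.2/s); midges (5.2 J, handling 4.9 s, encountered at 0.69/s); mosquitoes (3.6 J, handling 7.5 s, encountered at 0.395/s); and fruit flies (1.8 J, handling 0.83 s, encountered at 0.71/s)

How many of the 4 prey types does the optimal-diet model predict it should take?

2

Rank by E/h (J/s): fruit flies 2.17, midges 1.06, gnats 0.729, mosquitoes 0.48. Include each in turn until the next type's E/h falls below the running intake rate.
Rate on top 1: 0.8041. midges: 1.06 > 0.8041 → include.
Rate on top 2: 0.979. gnats: 0.729 < 0.979 → exclude; stop.
Optimal diet: fruit flies, midges — 2 of 4 types.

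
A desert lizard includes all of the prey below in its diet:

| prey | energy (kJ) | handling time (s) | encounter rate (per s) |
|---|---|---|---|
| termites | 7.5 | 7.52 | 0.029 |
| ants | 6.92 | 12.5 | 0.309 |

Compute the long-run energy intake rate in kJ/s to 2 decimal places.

R = Σλ_iE_i / (1 + Σλ_ih_i)
Numerator: 0.029×7.5 + 0.309×6.92 = 2.356
Denominator: 1 + 0.029×7.52 + 0.309×12.5 = 5.081
R = 2.356/5.081 = 0.4637 kJ/s

0.46 kJ/s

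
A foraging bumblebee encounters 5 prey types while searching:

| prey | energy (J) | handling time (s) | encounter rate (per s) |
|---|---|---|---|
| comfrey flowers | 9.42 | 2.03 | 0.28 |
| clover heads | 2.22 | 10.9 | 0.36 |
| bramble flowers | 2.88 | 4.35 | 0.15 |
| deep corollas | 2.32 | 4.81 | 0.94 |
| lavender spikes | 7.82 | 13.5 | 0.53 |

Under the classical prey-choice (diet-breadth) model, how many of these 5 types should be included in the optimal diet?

Rank by E/h (J/s): comfrey flowers 4.64, bramble flowers 0.662, lavender spikes 0.579, deep corollas 0.482, clover heads 0.204. Include each in turn until the next type's E/h falls below the running intake rate.
Rate on top 1: 1.682. bramble flowers: 0.662 < 1.682 → exclude; stop.
Optimal diet: comfrey flowers — 1 of 5 types.

1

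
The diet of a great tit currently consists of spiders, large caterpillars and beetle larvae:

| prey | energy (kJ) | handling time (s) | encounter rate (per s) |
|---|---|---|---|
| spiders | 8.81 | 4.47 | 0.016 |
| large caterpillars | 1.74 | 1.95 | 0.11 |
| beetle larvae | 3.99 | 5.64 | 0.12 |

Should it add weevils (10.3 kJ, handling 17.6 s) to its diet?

Yes

Current rate: (0.016×8.81 + 0.11×1.74 + 0.12×3.99)/(1 + 0.016×4.47 + 0.11×1.95 + 0.12×5.64) = 0.4133 kJ/s.
weevils: E/h = 10.3/17.6 = 0.5852 kJ/s.
0.5852 > 0.4133, so adding weevils raises the average — include it.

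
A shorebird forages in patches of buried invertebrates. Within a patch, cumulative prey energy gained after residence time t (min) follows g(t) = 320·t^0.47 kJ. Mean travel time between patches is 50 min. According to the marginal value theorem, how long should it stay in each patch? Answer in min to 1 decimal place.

By the marginal value theorem, leave when the instantaneous gain rate g'(t) equals the habitat-wide average g(t)/(T + t).
g'(t) = 0.47·320·t^-0.53. Setting 0.47·320·t^-0.53 = 320·t^0.47/(50+t) gives 0.47(50+t) = t, so 0.53·t = 0.47×50.
t* = 0.47×50/0.53 = 44.34 min.

44.3 min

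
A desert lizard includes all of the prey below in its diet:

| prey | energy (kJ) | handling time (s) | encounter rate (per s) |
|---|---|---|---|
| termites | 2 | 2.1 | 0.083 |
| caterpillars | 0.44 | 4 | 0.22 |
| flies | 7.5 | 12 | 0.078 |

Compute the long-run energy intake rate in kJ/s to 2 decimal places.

R = Σλ_iE_i / (1 + Σλ_ih_i)
Numerator: 0.083×2 + 0.22×0.44 + 0.078×7.5 = 0.8478
Denominator: 1 + 0.083×2.1 + 0.22×4 + 0.078×12 = 2.99
R = 0.8478/2.99 = 0.2835 kJ/s

0.28 kJ/s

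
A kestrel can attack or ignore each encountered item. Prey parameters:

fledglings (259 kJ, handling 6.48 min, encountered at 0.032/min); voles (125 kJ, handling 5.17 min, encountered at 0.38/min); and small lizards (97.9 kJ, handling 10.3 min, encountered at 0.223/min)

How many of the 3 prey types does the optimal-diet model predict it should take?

2

Profitabilities (E/h, kJ/min): fledglings 40, voles 24.2, small lizards 9.5. Add prey in this order while the next type's profitability exceeds the intake rate on those already taken.
Rate on top 1: 6.865. voles: 24.2 > 6.865 → include.
Rate on top 2: 17.59. small lizards: 9.5 < 17.59 → exclude; stop.
Optimal diet: fledglings, voles — 2 of 3 types.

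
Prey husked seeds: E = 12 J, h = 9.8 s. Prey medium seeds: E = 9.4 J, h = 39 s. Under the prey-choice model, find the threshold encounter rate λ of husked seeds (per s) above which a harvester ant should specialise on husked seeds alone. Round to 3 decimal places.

The zero-one rule: include medium seeds iff E₂/h₂ > λE₁/(1+λh₁). Equality gives the switch point.
λE₁h₂ = E₂ + λE₂h₁ ⇒ λ = E₂/(E₁h₂ − E₂h₁) = 9.4/(468 − 92.12) = 0.02501 per s.

0.025 per s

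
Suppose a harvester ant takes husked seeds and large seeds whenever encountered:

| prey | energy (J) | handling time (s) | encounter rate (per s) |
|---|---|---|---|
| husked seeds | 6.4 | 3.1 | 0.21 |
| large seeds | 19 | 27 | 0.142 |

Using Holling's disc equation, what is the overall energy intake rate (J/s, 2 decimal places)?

R = Σλ_iE_i / (1 + Σλ_ih_i)
Numerator: 0.21×6.4 + 0.142×19 = 4.042
Denominator: 1 + 0.21×3.1 + 0.142×27 = 5.485
R = 4.042/5.485 = 0.7369 J/s

0.74 J/s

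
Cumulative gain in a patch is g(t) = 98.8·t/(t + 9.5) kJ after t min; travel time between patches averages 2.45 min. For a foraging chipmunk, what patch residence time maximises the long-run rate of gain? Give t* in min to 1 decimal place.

4.8 min

Maximise g(t)/(T+t): set derivative to zero → g'(t)(T+t) = g(t).
g'(t) = 98.8·9.5/(t + 9.5)². Setting 98.8·9.5/(t+9.5)² = 98.8t/[(t+9.5)(2.45+t)] gives 9.5(2.45+t) = t(t+9.5), so t² = 9.5×2.45 = 23.28.
t* = √23.28 = 4.824 min.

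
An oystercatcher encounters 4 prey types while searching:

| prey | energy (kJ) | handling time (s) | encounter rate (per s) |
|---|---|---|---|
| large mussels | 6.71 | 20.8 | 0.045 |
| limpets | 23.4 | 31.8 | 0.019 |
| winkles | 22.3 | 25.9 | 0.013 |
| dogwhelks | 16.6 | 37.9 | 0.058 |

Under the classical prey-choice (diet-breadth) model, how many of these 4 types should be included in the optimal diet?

E/h in descending order: winkles 0.861, limpets 0.736, dogwhelks 0.438, large mussels 0.323 kJ/s. The optimal diet is the largest prefix of this list for which every included type satisfies E_i/h_i > R on the types above it.
Rate on top 1: 0.2169. limpets: 0.736 > 0.2169 → include.
Rate on top 2: 0.3784. dogwhelks: 0.438 > 0.3784 → include.
Rate on top 3: 0.4101. large mussels: 0.323 < 0.4101 → exclude; stop.
Optimal diet: winkles, limpets, dogwhelks — 3 of 4 types.

3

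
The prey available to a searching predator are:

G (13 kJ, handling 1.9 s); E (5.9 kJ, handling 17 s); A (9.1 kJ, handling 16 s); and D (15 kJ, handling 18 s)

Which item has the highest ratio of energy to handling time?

Profitability E/h (kJ/s): G = 13/1.9 = 6.84, E = 5.9/17 = 0.347, A = 9.1/16 = 0.569, D = 15/18 = 0.833.
Ranked: G > D > A > E.

G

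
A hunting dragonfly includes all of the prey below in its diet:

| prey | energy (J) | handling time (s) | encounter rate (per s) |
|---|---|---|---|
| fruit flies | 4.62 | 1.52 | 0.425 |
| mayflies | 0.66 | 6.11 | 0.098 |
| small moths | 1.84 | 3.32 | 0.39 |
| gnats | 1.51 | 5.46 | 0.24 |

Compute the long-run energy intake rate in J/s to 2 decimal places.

0.64 J/s

R = (0.425×4.62 + 0.098×0.66 + 0.39×1.84 + 0.24×1.51) / (1 + 0.425×1.52 + 0.098×6.11 + 0.39×3.32 + 0.24×5.46) = 3.108/4.85 = 0.6409 J/s.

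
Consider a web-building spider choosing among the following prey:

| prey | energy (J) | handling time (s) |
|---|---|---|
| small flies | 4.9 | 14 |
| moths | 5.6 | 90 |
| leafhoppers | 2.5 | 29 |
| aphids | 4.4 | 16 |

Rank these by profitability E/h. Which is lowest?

In descending order of E/h:
small flies: 4.9/14 = 0.35 J/s
aphids: 4.4/16 = 0.275 J/s
leafhoppers: 2.5/29 = 0.0862 J/s
moths: 5.6/90 = 0.0622 J/s

moths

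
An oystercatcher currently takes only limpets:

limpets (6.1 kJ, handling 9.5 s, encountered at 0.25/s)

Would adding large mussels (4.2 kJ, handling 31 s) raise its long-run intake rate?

Current rate: (0.25×6.1)/(1 + 0.25×9.5) = 0.4519 kJ/s.
large mussels: E/h = 4.2/31 = 0.1355 kJ/s.
0.1355 < 0.4519, so adding large mussels would lower the average — exclude it.

No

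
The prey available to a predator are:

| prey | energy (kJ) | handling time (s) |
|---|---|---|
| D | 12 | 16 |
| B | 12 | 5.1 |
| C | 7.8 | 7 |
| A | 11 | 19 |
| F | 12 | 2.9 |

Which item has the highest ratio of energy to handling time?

Profitability E/h (kJ/s): D = 12/16 = 0.75, B = 12/5.1 = 2.35, C = 7.8/7 = 1.11, A = 11/19 = 0.579, F = 12/2.9 = 4.14.
Ranked: F > B > C > D > A.

F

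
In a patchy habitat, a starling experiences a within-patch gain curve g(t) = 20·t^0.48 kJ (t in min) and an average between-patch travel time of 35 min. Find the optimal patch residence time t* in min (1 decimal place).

32.3 min

Maximise g(t)/(T+t): set derivative to zero → g'(t)(T+t) = g(t).
g'(t) = 0.48·20·t^-0.52. Setting 0.48·20·t^-0.52 = 20·t^0.48/(35+t) gives 0.48(35+t) = t, so 0.52·t = 0.48×35.
t* = 0.48×35/0.52 = 32.31 min.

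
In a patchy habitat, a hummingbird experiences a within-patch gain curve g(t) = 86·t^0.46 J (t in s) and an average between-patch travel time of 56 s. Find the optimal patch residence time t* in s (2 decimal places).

Optimal t* satisfies g'(t*) = g(t*)/(T + t*).
g'(t) = 0.46·86·t^-0.54. Setting 0.46·86·t^-0.54 = 86·t^0.46/(56+t) gives 0.46(56+t) = t, so 0.54·t = 0.46×56.
t* = 0.46×56/0.54 = 47.7 s.

47.70 s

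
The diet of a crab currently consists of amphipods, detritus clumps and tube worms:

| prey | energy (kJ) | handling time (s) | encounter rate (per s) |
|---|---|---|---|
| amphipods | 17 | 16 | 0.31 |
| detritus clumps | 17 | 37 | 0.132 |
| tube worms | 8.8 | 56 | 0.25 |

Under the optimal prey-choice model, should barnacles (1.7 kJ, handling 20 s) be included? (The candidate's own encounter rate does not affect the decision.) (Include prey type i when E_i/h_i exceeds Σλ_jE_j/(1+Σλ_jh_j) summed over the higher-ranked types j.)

No

Current rate: (0.31×17 + 0.132×17 + 0.25×8.8)/(1 + 0.31×16 + 0.132×37 + 0.25×56) = 0.391 kJ/s.
barnacles: E/h = 1.7/20 = 0.085 kJ/s.
0.085 < 0.391, so adding barnacles would lower the average — exclude it.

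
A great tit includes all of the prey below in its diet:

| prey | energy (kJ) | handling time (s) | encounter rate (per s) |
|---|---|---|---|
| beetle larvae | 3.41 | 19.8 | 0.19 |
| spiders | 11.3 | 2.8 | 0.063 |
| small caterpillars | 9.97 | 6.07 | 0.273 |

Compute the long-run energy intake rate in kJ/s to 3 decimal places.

0.619 kJ/s

R = (0.19×3.41 + 0.063×11.3 + 0.273×9.97) / (1 + 0.19×19.8 + 0.063×2.8 + 0.273×6.07) = 4.082/6.596 = 0.6188 kJ/s.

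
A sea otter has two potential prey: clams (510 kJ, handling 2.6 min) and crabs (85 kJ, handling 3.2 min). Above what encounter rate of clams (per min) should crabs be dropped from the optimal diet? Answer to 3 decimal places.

The zero-one rule: include crabs iff E₂/h₂ > λE₁/(1+λh₁). Equality gives the switch point.
λE₁h₂ = E₂ + λE₂h₁ ⇒ λ = E₂/(E₁h₂ − E₂h₁) = 85/(1632 − 221) = 0.06024 per min.

0.060 per min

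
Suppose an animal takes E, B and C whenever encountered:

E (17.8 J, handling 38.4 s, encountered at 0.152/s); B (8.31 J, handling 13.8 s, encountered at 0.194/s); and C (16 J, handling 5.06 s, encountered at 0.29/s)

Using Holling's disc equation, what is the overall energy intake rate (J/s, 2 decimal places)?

R = (0.152×17.8 + 0.194×8.31 + 0.29×16) / (1 + 0.152×38.4 + 0.194×13.8 + 0.29×5.06) = 8.958/10.98 = 0.8157 J/s.

0.82 J/s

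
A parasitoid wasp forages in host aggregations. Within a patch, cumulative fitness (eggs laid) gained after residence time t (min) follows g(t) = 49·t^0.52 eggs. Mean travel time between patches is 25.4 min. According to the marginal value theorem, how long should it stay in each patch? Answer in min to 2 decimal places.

27.52 min

By the marginal value theorem, leave when the instantaneous gain rate g'(t) equals the habitat-wide average g(t)/(T + t).
g'(t) = 0.52·49·t^-0.48. Setting 0.52·49·t^-0.48 = 49·t^0.52/(25.4+t) gives 0.52(25.4+t) = t, so 0.48·t = 0.52×25.4.
t* = 0.52×25.4/0.48 = 27.52 min.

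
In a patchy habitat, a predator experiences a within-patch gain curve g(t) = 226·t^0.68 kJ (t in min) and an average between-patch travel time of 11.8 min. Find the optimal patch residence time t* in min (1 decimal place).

By the marginal value theorem, leave when the instantaneous gain rate g'(t) equals the habitat-wide average g(t)/(T + t).
g'(t) = 0.68·226·t^-0.32. Setting 0.68·226·t^-0.32 = 226·t^0.68/(11.8+t) gives 0.68(11.8+t) = t, so 0.32·t = 0.68×11.8.
t* = 0.68×11.8/0.32 = 25.08 min.

25.1 min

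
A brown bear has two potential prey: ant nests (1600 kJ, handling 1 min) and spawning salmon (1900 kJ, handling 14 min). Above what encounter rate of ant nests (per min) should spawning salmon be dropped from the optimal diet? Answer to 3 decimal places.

The zero-one rule: include spawning salmon iff E₂/h₂ > λE₁/(1+λh₁). Equality gives the switch point.
λE₁h₂ = E₂ + λE₂h₁ ⇒ λ = E₂/(E₁h₂ − E₂h₁) = 1900/(2.24e+04 − 1900) = 0.09268 per min.

0.093 per min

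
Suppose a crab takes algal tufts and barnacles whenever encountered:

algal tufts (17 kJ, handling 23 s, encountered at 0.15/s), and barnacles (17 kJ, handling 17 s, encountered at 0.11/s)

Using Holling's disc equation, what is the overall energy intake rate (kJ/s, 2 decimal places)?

Energy encountered per unit search time: 0.15×17 + 0.11×17 = 4.42 kJ/s.
Handling time per unit search time: 0.15×23 + 0.11×17 = 5.32.
Rate = 4.42/(1 + 5.32) = 0.6994 kJ/s.

0.70 kJ/s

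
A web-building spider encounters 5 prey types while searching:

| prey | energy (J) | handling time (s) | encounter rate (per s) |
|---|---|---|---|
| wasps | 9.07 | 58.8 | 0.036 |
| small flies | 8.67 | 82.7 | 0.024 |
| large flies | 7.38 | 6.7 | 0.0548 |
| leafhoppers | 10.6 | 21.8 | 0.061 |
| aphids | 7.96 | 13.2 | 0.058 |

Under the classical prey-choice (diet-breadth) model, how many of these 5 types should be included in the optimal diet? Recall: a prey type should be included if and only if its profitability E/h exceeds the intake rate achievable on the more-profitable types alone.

3

E/h in descending order: large flies 1.1, aphids 0.603, leafhoppers 0.486, wasps 0.154, small flies 0.105 J/s. The optimal diet is the largest prefix of this list for which every included type satisfies E_i/h_i > R on the types above it.
Rate on top 1: 0.2958. aphids: 0.603 > 0.2958 → include.
Rate on top 2: 0.4061. leafhoppers: 0.486 > 0.4061 → include.
Rate on top 3: 0.4369. wasps: 0.154 < 0.4369 → exclude; stop.
Optimal diet: large flies, aphids, leafhoppers — 3 of 5 types.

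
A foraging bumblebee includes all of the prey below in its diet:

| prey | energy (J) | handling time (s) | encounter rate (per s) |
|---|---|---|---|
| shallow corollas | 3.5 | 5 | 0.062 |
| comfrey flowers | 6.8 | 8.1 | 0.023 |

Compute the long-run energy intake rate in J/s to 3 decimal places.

Energy encountered per unit search time: 0.062×3.5 + 0.023×6.8 = 0.3734 J/s.
Handling time per unit search time: 0.062×5 + 0.023×8.1 = 0.4963.
Rate = 0.3734/(1 + 0.4963) = 0.2495 J/s.

0.250 J/s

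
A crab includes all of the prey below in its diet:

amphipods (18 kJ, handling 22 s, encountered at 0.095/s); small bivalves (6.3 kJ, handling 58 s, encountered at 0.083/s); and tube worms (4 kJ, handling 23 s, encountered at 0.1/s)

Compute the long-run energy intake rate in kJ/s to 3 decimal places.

0.258 kJ/s

Energy encountered per unit search time: 0.095×18 + 0.083×6.3 + 0.1×4 = 2.633 kJ/s.
Handling time per unit search time: 0.095×22 + 0.083×58 + 0.1×23 = 9.204.
Rate = 2.633/(1 + 9.204) = 0.258 kJ/s.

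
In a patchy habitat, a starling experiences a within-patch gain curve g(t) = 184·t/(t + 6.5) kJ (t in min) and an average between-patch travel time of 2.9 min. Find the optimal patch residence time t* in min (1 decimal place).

By the marginal value theorem, leave when the instantaneous gain rate g'(t) equals the habitat-wide average g(t)/(T + t).
g'(t) = 184·6.5/(t + 6.5)². Setting 184·6.5/(t+6.5)² = 184t/[(t+6.5)(2.9+t)] gives 6.5(2.9+t) = t(t+6.5), so t² = 6.5×2.9 = 18.85.
t* = √18.85 = 4.342 min.

4.3 min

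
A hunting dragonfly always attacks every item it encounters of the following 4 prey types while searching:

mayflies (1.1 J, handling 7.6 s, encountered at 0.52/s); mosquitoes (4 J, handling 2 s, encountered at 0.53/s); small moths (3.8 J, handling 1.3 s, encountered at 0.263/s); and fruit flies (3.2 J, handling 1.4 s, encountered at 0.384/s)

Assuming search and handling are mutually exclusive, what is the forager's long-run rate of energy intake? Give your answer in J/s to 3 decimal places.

R = (0.52×1.1 + 0.53×4 + 0.263×3.8 + 0.384×3.2) / (1 + 0.52×7.6 + 0.53×2 + 0.263×1.3 + 0.384×1.4) = 4.92/6.891 = 0.714 J/s.

0.714 J/s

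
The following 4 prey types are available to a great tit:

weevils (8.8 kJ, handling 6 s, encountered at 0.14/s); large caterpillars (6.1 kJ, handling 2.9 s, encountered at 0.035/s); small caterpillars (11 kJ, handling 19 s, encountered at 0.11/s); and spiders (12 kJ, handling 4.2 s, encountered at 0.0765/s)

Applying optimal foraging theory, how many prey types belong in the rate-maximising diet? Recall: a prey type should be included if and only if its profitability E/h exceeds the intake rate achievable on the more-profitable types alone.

3

E/h in descending order: spiders 2.86, large caterpillars 2.1, weevils 1.47, small caterpillars 0.579 kJ/s. The optimal diet is the largest prefix of this list for which every included type satisfies E_i/h_i > R on the types above it.
Rate on top 1: 0.6948. large caterpillars: 2.1 > 0.6948 → include.
Rate on top 2: 0.7953. weevils: 1.47 > 0.7953 → include.
Rate on top 3: 1.045. small caterpillars: 0.579 < 1.045 → exclude; stop.
Optimal diet: spiders, large caterpillars, weevils — 3 of 4 types.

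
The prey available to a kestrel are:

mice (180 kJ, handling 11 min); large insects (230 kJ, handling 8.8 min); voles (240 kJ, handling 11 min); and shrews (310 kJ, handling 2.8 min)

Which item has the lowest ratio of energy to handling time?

mice

Profitability E/h (kJ/min): mice = 180/11 = 16.4, large insects = 230/8.8 = 26.1, voles = 240/11 = 21.8, shrews = 310/2.8 = 111.
Ranked: shrews > large insects > voles > mice.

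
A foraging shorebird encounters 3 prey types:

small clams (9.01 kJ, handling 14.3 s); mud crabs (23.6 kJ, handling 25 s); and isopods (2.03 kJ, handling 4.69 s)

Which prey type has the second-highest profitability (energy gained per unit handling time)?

small clams

Profitability E/h (kJ/s): small clams = 9.01/14.3 = 0.63, mud crabs = 23.6/25 = 0.944, isopods = 2.03/4.69 = 0.433.
Ranked: mud crabs > small clams > isopods.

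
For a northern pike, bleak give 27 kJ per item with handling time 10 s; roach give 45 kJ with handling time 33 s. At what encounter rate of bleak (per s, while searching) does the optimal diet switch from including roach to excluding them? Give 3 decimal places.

Drop roach once their profitability E₂/h₂ falls below the rate achievable on bleak alone: E₂/h₂ = λE₁/(1 + λh₁).
Solve for λ: λE₁h₂ = E₂(1 + λh₁) → λ(E₁h₂ − E₂h₁) = E₂ → λ = E₂/(E₁h₂ − E₂h₁).
λ = 45/(27×33 − 45×10) = 45/441 = 0.102 per s.

0.102 per s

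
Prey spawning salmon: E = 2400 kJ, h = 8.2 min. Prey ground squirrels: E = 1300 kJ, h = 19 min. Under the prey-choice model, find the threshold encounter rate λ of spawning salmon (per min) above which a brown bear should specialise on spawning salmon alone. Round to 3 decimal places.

0.037 per min

Drop ground squirrels once their profitability E₂/h₂ falls below the rate achievable on spawning salmon alone: E₂/h₂ = λE₁/(1 + λh₁).
Solve for λ: λE₁h₂ = E₂(1 + λh₁) → λ(E₁h₂ − E₂h₁) = E₂ → λ = E₂/(E₁h₂ − E₂h₁).
λ = 1300/(2400×19 − 1300×8.2) = 1300/3.494e+04 = 0.03721 per min.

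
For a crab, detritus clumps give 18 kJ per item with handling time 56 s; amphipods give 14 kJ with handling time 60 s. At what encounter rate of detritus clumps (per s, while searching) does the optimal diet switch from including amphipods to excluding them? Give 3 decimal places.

The zero-one rule: include amphipods iff E₂/h₂ > λE₁/(1+λh₁). Equality gives the switch point.
λE₁h₂ = E₂ + λE₂h₁ ⇒ λ = E₂/(E₁h₂ − E₂h₁) = 14/(1080 − 784) = 0.0473 per s.

0.047 per s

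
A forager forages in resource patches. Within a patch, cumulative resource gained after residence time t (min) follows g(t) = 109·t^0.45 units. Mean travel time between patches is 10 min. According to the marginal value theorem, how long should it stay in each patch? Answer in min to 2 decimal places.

Optimal t* satisfies g'(t*) = g(t*)/(T + t*).
g'(t) = 0.45·109·t^-0.55. Setting 0.45·109·t^-0.55 = 109·t^0.45/(10+t) gives 0.45(10+t) = t, so 0.55·t = 0.45×10.
t* = 0.45×10/0.55 = 8.182 min.

8.18 min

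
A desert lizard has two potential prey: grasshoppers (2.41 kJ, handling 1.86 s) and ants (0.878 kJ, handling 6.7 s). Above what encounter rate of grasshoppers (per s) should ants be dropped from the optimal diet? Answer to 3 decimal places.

The zero-one rule: include ants iff E₂/h₂ > λE₁/(1+λh₁). Equality gives the switch point.
λE₁h₂ = E₂ + λE₂h₁ ⇒ λ = E₂/(E₁h₂ − E₂h₁) = 0.878/(16.15 − 1.633) = 0.06049 per s.

0.060 per s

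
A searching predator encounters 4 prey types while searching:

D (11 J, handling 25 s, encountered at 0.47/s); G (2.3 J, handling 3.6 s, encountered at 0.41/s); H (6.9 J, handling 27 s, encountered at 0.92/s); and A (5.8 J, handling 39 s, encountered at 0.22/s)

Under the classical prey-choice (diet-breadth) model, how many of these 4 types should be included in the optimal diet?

2

Profitabilities (E/h, J/s): G 0.639, D 0.44, H 0.256, A 0.149. Add prey in this order while the next type's profitability exceeds the intake rate on those already taken.
Rate on top 1: 0.3809. D: 0.44 > 0.3809 → include.
Rate on top 2: 0.4297. H: 0.256 < 0.4297 → exclude; stop.
Optimal diet: G, D — 2 of 4 types.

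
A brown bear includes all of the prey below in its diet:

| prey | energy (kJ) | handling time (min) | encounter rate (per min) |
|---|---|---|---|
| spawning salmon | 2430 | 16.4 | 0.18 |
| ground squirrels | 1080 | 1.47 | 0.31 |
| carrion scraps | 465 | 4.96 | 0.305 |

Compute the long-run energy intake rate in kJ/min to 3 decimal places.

R = Σλ_iE_i / (1 + Σλ_ih_i)
Numerator: 0.18×2430 + 0.31×1080 + 0.305×465 = 914
Denominator: 1 + 0.18×16.4 + 0.31×1.47 + 0.305×4.96 = 5.92
R = 914/5.92 = 154.4 kJ/min

154.383 kJ/min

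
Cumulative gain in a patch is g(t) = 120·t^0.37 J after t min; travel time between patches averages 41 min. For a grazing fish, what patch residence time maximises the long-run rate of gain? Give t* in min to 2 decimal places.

24.08 min

By the marginal value theorem, leave when the instantaneous gain rate g'(t) equals the habitat-wide average g(t)/(T + t).
g'(t) = 0.37·120·t^-0.63. Setting 0.37·120·t^-0.63 = 120·t^0.37/(41+t) gives 0.37(41+t) = t, so 0.63·t = 0.37×41.
t* = 0.37×41/0.63 = 24.08 min.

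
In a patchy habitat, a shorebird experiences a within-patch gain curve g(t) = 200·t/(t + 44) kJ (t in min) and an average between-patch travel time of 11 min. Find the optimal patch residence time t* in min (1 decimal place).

22.0 min

By the marginal value theorem, leave when the instantaneous gain rate g'(t) equals the habitat-wide average g(t)/(T + t).
g'(t) = 200·44/(t + 44)². Setting 200·44/(t+44)² = 200t/[(t+44)(11+t)] gives 44(11+t) = t(t+44), so t² = 44×11 = 484.
t* = √484 = 22 min.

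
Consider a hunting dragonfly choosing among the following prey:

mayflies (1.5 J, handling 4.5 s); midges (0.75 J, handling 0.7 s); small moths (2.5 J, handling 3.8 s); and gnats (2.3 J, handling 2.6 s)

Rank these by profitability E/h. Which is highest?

midges

In descending order of E/h:
midges: 0.75/0.7 = 1.07 J/s
gnats: 2.3/2.6 = 0.885 J/s
small moths: 2.5/3.8 = 0.658 J/s
mayflies: 1.5/4.5 = 0.333 J/s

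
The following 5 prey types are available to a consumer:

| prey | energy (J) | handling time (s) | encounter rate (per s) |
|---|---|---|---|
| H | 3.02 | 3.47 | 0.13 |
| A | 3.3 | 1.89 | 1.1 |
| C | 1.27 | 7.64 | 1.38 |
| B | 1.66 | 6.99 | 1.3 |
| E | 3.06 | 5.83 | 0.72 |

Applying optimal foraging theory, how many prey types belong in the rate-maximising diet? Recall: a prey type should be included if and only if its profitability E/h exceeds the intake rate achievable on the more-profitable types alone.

1

Rank by E/h (J/s): A 1.75, H 0.87, E 0.525, B 0.237, C 0.166. Include each in turn until the next type's E/h falls below the running intake rate.
Rate on top 1: 1.179. H: 0.87 < 1.179 → exclude; stop.
Optimal diet: A — 1 of 5 types.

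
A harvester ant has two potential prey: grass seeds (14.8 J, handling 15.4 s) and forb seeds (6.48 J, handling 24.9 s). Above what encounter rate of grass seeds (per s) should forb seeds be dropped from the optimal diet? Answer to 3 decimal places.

0.024 per s

Drop forb seeds once their profitability E₂/h₂ falls below the rate achievable on grass seeds alone: E₂/h₂ = λE₁/(1 + λh₁).
Solve for λ: λE₁h₂ = E₂(1 + λh₁) → λ(E₁h₂ − E₂h₁) = E₂ → λ = E₂/(E₁h₂ − E₂h₁).
λ = 6.48/(14.8×24.9 − 6.48×15.4) = 6.48/268.7 = 0.02411 per s.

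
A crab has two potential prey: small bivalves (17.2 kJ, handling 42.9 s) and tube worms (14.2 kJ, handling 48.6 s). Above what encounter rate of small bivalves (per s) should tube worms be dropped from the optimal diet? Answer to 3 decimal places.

0.063 per s

At the threshold, the rate on small bivalves alone equals the profitability of tube worms: λ·17.2/(1 + λ·42.9) = 14.2/48.6 = 0.2922.
Rearranging, λ(17.2 − 0.2922×42.9) = 0.2922, so λ = 0.2922/4.665 = 0.06263 per s.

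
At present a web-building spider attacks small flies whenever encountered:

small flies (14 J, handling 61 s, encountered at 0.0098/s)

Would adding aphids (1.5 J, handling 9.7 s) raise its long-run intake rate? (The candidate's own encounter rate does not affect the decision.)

On small flies alone, R = ΣλE/(1+Σλh) = 0.1372/1.598 = 0.08587 J/s.
aphids: E/h = 1.5/9.7 = 0.1546 J/s.
0.1546 > 0.08587, so adding aphids raises the average — include it.

Yes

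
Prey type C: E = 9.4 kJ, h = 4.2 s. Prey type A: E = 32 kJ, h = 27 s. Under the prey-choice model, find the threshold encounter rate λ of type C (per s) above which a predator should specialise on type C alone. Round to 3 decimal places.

0.268 per s

Drop type A once their profitability E₂/h₂ falls below the rate achievable on type C alone: E₂/h₂ = λE₁/(1 + λh₁).
Solve for λ: λE₁h₂ = E₂(1 + λh₁) → λ(E₁h₂ − E₂h₁) = E₂ → λ = E₂/(E₁h₂ − E₂h₁).
λ = 32/(9.4×27 − 32×4.2) = 32/119.4 = 0.268 per s.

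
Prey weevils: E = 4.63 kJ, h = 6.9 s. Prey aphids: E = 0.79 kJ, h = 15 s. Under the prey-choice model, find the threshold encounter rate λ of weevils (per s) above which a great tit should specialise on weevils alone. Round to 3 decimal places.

Drop aphids once their profitability E₂/h₂ falls below the rate achievable on weevils alone: E₂/h₂ = λE₁/(1 + λh₁).
Solve for λ: λE₁h₂ = E₂(1 + λh₁) → λ(E₁h₂ − E₂h₁) = E₂ → λ = E₂/(E₁h₂ − E₂h₁).
λ = 0.79/(4.63×15 − 0.79×6.9) = 0.79/64 = 0.01234 per s.

0.012 per s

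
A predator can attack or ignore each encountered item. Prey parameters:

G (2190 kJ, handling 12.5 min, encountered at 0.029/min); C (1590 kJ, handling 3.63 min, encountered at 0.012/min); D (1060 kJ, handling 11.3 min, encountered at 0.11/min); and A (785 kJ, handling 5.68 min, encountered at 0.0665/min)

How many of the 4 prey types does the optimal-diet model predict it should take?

4

Profitabilities (E/h, kJ/min): C 438, G 175, A 138, D 93.8. Add prey in this order while the next type's profitability exceeds the intake rate on those already taken.
Rate on top 1: 18.28. G: 175 > 18.28 → include.
Rate on top 2: 58.74. A: 138 > 58.74 → include.
Rate on top 3: 75.57. D: 93.8 > 75.57 → include.
Optimal diet: C, G, A, D — 4 of 4 types.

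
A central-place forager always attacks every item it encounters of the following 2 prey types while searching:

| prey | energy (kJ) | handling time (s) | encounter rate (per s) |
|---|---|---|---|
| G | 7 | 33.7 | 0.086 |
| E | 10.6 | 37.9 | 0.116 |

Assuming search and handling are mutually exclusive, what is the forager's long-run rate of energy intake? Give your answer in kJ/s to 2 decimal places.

R = Σλ_iE_i / (1 + Σλ_ih_i)
Numerator: 0.086×7 + 0.116×10.6 = 1.832
Denominator: 1 + 0.086×33.7 + 0.116×37.9 = 8.295
R = 1.832/8.295 = 0.2208 kJ/s

0.22 kJ/s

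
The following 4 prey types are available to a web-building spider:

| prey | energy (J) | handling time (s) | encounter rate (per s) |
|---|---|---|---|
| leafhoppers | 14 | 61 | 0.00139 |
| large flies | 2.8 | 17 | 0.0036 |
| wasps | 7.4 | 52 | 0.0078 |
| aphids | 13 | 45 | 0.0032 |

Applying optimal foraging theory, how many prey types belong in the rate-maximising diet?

Rank by E/h (J/s): aphids 0.289, leafhoppers 0.23, large flies 0.165, wasps 0.142. Include each in turn until the next type's E/h falls below the running intake rate.
Rate on top 1: 0.03636. leafhoppers: 0.23 > 0.03636 → include.
Rate on top 2: 0.04969. large flies: 0.165 > 0.04969 → include.
Rate on top 3: 0.05515. wasps: 0.142 > 0.05515 → include.
Optimal diet: aphids, leafhoppers, large flies, wasps — 4 of 4 types.

4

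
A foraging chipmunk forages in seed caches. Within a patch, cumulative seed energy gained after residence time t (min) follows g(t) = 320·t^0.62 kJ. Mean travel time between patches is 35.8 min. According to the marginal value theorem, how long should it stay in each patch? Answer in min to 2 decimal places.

By the marginal value theorem, leave when the instantaneous gain rate g'(t) equals the habitat-wide average g(t)/(T + t).
g'(t) = 0.62·320·t^-0.38. Setting 0.62·320·t^-0.38 = 320·t^0.62/(35.8+t) gives 0.62(35.8+t) = t, so 0.38·t = 0.62×35.8.
t* = 0.62×35.8/0.38 = 58.41 min.

58.41 min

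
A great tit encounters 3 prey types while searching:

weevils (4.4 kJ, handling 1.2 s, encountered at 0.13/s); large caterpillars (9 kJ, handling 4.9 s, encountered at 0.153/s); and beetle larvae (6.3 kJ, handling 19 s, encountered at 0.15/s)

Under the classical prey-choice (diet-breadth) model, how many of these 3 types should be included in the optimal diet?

E/h in descending order: weevils 3.67, large caterpillars 1.84, beetle larvae 0.332 kJ/s. The optimal diet is the largest prefix of this list for which every included type satisfies E_i/h_i > R on the types above it.
Rate on top 1: 0.4948. large caterpillars: 1.84 > 0.4948 → include.
Rate on top 2: 1.023. beetle larvae: 0.332 < 1.023 → exclude; stop.
Optimal diet: weevils, large caterpillars — 2 of 3 types.

2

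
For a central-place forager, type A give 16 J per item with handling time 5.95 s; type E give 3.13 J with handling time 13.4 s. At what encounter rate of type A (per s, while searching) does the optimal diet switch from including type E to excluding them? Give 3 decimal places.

0.016 per s

The zero-one rule: include type E iff E₂/h₂ > λE₁/(1+λh₁). Equality gives the switch point.
λE₁h₂ = E₂ + λE₂h₁ ⇒ λ = E₂/(E₁h₂ − E₂h₁) = 3.13/(214.4 − 18.62) = 0.01599 per s.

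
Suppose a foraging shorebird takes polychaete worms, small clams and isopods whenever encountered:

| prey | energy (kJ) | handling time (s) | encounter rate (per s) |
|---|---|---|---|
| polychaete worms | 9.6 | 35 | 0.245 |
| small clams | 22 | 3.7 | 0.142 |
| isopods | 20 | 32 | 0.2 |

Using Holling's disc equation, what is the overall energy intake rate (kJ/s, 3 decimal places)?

0.574 kJ/s

R = (0.245×9.6 + 0.142×22 + 0.2×20) / (1 + 0.245×35 + 0.142×3.7 + 0.2×32) = 9.476/16.5 = 0.5743 kJ/s.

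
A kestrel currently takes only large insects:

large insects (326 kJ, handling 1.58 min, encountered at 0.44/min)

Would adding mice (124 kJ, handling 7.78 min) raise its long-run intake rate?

On large insects alone, R = ΣλE/(1+Σλh) = 143.4/1.695 = 84.62 kJ/min.
mice: E/h = 124/7.78 = 15.94 kJ/min.
15.94 < 84.62, so adding mice would lower the average — exclude it.

No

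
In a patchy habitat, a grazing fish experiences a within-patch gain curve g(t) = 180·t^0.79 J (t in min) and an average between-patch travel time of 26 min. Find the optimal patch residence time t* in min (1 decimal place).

By the marginal value theorem, leave when the instantaneous gain rate g'(t) equals the habitat-wide average g(t)/(T + t).
g'(t) = 0.79·180·t^-0.21. Setting 0.79·180·t^-0.21 = 180·t^0.79/(26+t) gives 0.79(26+t) = t, so 0.21·t = 0.79×26.
t* = 0.79×26/0.21 = 97.81 min.

97.8 min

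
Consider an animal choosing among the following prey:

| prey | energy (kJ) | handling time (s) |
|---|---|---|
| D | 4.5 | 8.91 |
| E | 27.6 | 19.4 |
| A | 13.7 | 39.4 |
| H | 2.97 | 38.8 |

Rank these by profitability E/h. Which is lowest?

Profitability E/h (kJ/s): D = 4.5/8.91 = 0.505, E = 27.6/19.4 = 1.42, A = 13.7/39.4 = 0.348, H = 2.97/38.8 = 0.0765.
Ranked: E > D > A > H.

H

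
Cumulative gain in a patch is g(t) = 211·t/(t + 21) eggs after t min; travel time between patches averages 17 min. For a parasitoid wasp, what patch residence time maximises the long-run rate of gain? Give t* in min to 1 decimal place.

18.9 min

By the marginal value theorem, leave when the instantaneous gain rate g'(t) equals the habitat-wide average g(t)/(T + t).
g'(t) = 211·21/(t + 21)². Setting 211·21/(t+21)² = 211t/[(t+21)(17+t)] gives 21(17+t) = t(t+21), so t² = 21×17 = 357.
t* = √357 = 18.89 min.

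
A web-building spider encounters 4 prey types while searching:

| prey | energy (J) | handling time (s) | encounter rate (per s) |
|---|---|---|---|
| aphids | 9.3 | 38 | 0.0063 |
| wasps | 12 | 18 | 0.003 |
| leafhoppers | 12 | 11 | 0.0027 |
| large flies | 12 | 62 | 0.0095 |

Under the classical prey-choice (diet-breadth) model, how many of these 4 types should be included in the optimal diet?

4

Rank by E/h (J/s): leafhoppers 1.09, wasps 0.667, aphids 0.245, large flies 0.194. Include each in turn until the next type's E/h falls below the running intake rate.
Rate on top 1: 0.03147. wasps: 0.667 > 0.03147 → include.
Rate on top 2: 0.06312. aphids: 0.245 > 0.06312 → include.
Rate on top 3: 0.09598. large flies: 0.194 > 0.09598 → include.
Optimal diet: leafhoppers, wasps, aphids, large flies — 4 of 4 types.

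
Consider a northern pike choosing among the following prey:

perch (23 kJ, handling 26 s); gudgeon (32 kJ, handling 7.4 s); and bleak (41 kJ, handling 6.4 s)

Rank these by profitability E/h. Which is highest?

In descending order of E/h:
bleak: 41/6.4 = 6.41 kJ/s
gudgeon: 32/7.4 = 4.32 kJ/s
perch: 23/26 = 0.885 kJ/s

bleak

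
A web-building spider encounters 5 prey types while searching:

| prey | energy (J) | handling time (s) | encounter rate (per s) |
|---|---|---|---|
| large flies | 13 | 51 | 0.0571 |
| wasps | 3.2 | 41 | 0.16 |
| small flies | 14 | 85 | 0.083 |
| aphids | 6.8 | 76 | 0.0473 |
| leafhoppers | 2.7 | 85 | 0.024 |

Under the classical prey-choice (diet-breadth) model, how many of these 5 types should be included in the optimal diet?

Profitabilities (E/h, J/s): large flies 0.255, small flies 0.165, aphids 0.0895, wasps 0.078, leafhoppers 0.0318. Add prey in this order while the next type's profitability exceeds the intake rate on those already taken.
Rate on top 1: 0.1897. small flies: 0.165 < 0.1897 → exclude; stop.
Optimal diet: large flies — 1 of 5 types.

1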